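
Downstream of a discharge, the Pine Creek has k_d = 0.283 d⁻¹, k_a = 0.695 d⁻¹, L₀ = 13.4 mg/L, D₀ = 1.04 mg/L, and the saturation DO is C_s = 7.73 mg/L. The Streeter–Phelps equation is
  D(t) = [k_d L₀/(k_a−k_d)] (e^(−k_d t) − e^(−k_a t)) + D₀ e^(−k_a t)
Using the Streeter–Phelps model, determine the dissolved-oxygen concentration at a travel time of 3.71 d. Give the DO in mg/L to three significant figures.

DO ≈ 5.13 mg/L

k_d L₀/(k_a−k_d) = 0.283×13.4/(0.695−0.283) = 3.792/0.4120 = 9.204 mg/L.
e^(−k_d t) = e^(−0.283×3.710) = 0.3500; e^(−k_a t) = e^(−0.695×3.710) = 0.07589.
D = 9.204 × (0.3500 − 0.07589) + 1.04 × 0.07589 = 2.523 + 0.07893 = 2.602 mg/L.
DO = C_s − D = 7.73 − 2.602 = 5.128 mg/L.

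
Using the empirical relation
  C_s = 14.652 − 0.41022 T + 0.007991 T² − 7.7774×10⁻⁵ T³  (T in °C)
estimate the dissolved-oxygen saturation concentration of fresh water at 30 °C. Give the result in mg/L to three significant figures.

C_s ≈ 7.44 mg/L

C_s = 14.652 − 0.41022×30 + 0.007991×30² − 7.7774×10⁻⁵×30³ = 7.437 mg/L.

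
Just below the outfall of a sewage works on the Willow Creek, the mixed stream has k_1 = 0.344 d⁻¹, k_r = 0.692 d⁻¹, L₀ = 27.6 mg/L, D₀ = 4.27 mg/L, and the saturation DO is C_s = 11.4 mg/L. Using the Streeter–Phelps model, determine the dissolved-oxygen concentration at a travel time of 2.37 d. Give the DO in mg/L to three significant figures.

k_1 L₀/(k_r−k_1) = 0.344×27.6/(0.692−0.344) = 9.494/0.3480 = 27.28 mg/L.
e^(−k_1 t) = e^(−0.344×2.370) = 0.4425; e^(−k_r t) = e^(−0.692×2.370) = 0.1940.
D = 27.28 × (0.4425 − 0.1940) + 4.27 × 0.1940 = 6.781 + 0.8283 = 7.609 mg/L.
DO = C_s − D = 11.4 − 7.609 = 3.791 mg/L.

DO ≈ 3.79 mg/L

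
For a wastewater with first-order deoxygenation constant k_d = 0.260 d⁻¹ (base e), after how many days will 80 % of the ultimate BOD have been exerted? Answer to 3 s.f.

y/L₀ = 1 − e^(−k_d t) = 0.80 ⇒ e^(−k_d t) = 0.200
t = −ln(0.200) / 0.260 = 1.609 / 0.260 = 6.190 d.

t ≈ 6.19 d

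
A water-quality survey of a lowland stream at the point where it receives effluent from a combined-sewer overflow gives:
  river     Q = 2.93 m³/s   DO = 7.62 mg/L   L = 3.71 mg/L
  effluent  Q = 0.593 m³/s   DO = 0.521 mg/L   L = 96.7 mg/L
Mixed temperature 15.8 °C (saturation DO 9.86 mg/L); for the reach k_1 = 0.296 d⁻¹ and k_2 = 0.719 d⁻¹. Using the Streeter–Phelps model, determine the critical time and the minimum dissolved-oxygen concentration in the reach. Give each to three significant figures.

Mixed DO = (2.93×7.62 + 0.593×0.521)/(2.93+0.593) = 22.64/3.523 = 6.425 mg/L.
Mixed L₀ = (2.93×3.71 + 0.593×96.7)/(3.523) = 68.21/3.523 = 19.36 mg/L.
Initial deficit D₀ = C_s − DO₀ = 9.86 − 6.425 = 3.435 mg/L.
t_c = (1/0.4230) ln[(0.719/0.296)(1 − 3.435×0.4230/(0.296×19.36))] = 2.364 × ln(1.813) = 1.407 d.
D_c = (0.296/0.719) × 19.36 × e^(−0.296×1.407) = 0.4117 × 19.36 × 0.6594 = 5.256 mg/L.
Minimum DO = 9.86 − 5.256 = 4.604 mg/L.

t_c ≈ 1.41 d; minimum DO ≈ 4.60 mg/L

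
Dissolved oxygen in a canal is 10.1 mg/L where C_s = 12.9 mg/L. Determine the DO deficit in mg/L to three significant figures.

D ≈ 2.80 mg/L

D = C_s − C = 12.9 − 10.1 = 2.80 mg/L.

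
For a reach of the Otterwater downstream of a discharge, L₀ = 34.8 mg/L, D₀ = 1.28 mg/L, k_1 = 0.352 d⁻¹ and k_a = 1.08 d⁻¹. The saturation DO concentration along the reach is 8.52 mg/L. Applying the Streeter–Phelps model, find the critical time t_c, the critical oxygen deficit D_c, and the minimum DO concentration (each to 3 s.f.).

t_c ≈ 1.43 d; D_c ≈ 6.85 mg/L; min DO ≈ 1.67 mg/L

With k_a/k_1 = 3.068 and 1 − D₀(k_a−k_1)/(k_1 L₀) = 0.9239,
t_c = ln(3.068 × 0.9239) / (1.08 − 0.352) = ln(2.835) / 0.7280 = 1.042/0.7280 = 1.431 d.
L(t_c) = L₀ e^(−k_1 t_c) = 34.8 × 0.6042 = 21.03 mg/L, and at the critical point k_a D_c = k_1 L, so D_c = (0.352/1.08) × 21.03 = 6.853 mg/L.
Minimum DO = C_s − D_c = 8.52 − 6.853 = 1.667 mg/L.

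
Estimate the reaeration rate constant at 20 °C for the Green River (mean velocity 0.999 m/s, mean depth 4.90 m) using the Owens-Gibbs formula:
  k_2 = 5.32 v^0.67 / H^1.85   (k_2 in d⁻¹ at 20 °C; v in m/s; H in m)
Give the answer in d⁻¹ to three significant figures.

k_2 = 5.32 × 0.999^0.67 / 4.90^1.85 = 5.32 × 0.9993 / 18.92 = 0.2810 d⁻¹.

k_2 ≈ 0.281 d⁻¹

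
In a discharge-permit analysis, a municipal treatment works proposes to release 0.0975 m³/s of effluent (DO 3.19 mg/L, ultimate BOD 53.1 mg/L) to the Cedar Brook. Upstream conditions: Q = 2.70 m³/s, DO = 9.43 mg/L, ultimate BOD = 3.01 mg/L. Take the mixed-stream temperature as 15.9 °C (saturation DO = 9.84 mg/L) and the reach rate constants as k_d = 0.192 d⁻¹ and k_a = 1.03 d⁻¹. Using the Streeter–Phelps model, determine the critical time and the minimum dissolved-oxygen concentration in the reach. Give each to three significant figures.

Mixed DO = (2.70×9.43 + 0.0975×3.19)/(2.70+0.0975) = 25.77/2.798 = 9.213 mg/L.
Mixed L₀ = (2.70×3.01 + 0.0975×53.1)/(2.798) = 13.30/2.798 = 4.756 mg/L.
Initial deficit D₀ = C_s − DO₀ = 9.84 − 9.213 = 0.6275 mg/L.
t_c = (1/0.8380) ln[(1.03/0.192)(1 − 0.6275×0.8380/(0.192×4.756))] = 1.193 × ln(2.275) = 0.9810 d.
D_c = (0.192/1.03) × 4.756 × e^(−0.192×0.9810) = 0.1864 × 4.756 × 0.8283 = 0.7343 mg/L.
Minimum DO = 9.84 − 0.7343 = 9.106 mg/L.

t_c ≈ 0.981 d; minimum DO ≈ 9.11 mg/L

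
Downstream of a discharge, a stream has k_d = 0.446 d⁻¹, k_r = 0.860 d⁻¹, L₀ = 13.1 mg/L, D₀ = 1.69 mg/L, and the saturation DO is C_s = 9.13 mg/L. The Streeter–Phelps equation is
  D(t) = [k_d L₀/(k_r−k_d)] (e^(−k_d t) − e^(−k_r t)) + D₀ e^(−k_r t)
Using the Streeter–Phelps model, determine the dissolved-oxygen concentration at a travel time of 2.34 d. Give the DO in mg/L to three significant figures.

DO ≈ 5.82 mg/L

k_d L₀/(k_r−k_d) = 0.446×13.1/(0.860−0.446) = 5.843/0.4140 = 14.11 mg/L.
e^(−k_d t) = e^(−0.446×2.340) = 0.3522; e^(−k_r t) = e^(−0.860×2.340) = 0.1337.
D = 14.11 × (0.3522 − 0.1337) + 1.69 × 0.1337 = 3.084 + 0.2259 = 3.310 mg/L.
DO = C_s − D = 9.13 − 3.310 = 5.820 mg/L.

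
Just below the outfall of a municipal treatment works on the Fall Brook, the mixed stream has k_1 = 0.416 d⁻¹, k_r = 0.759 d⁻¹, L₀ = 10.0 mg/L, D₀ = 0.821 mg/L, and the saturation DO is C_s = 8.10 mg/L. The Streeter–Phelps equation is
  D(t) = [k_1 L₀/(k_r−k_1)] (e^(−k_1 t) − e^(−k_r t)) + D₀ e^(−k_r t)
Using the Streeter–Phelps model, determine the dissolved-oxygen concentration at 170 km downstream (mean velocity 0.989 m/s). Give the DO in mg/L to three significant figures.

DO ≈ 5.30 mg/L

Travel time t = x/v = 170 km / (0.989 m/s) = 170000 m / 0.989 m/s = 171900 s = 1.989 d.
k_1 L₀/(k_r−k_1) = 0.416×10.0/(0.759−0.416) = 4.160/0.3430 = 12.13 mg/L.
e^(−k_1 t) = e^(−0.416×1.989) = 0.4371; e^(−k_r t) = e^(−0.759×1.989) = 0.2209.
D = 12.13 × (0.4371 − 0.2209) + 0.821 × 0.2209 = 2.622 + 0.1814 = 2.803 mg/L.
DO = C_s − D = 8.10 − 2.803 = 5.297 mg/L.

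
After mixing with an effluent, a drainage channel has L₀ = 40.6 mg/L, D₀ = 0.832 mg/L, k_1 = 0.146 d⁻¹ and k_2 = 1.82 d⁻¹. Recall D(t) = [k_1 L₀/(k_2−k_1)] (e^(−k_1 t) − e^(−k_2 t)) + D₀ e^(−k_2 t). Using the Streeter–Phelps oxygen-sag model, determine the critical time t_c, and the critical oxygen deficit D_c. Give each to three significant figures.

With k_2/k_1 = 12.47 and 1 − D₀(k_2−k_1)/(k_1 L₀) = 0.7650,
t_c = ln(12.47 × 0.7650) / (1.82 − 0.146) = ln(9.537) / 1.674 = 2.255/1.674 = 1.347 d.
D_c = (k_1/k_2) L₀ e^(−k_1 t_c) = (0.146/1.82) × 40.6 × e^(−0.146×1.347) = 0.08022 × 40.6 × 0.8214 = 2.675 mg/L.

t_c ≈ 1.35 d; D_c ≈ 2.68 mg/L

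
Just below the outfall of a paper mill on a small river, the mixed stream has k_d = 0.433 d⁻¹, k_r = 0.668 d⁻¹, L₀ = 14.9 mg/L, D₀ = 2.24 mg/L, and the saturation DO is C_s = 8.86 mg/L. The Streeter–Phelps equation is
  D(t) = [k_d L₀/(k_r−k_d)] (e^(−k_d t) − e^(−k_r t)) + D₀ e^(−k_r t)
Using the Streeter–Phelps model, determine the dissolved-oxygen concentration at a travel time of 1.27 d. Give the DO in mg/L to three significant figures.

DO ≈ 3.81 mg/L

k_d L₀/(k_r−k_d) = 0.433×14.9/(0.668−0.433) = 6.452/0.2350 = 27.45 mg/L.
e^(−k_d t) = e^(−0.433×1.270) = 0.5770; e^(−k_r t) = e^(−0.668×1.270) = 0.4281.
D = 27.45 × (0.5770 − 0.4281) + 2.24 × 0.4281 = 4.088 + 0.9590 = 5.046 mg/L.
DO = C_s − D = 8.86 − 5.046 = 3.814 mg/L.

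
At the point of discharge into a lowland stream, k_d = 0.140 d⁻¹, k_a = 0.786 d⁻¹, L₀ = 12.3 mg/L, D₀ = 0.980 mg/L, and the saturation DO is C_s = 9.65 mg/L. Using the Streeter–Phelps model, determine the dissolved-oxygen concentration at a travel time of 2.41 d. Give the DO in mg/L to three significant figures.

k_d L₀/(k_a−k_d) = 0.140×12.3/(0.786−0.140) = 1.722/0.6460 = 2.666 mg/L.
e^(−k_d t) = e^(−0.140×2.410) = 0.7136; e^(−k_a t) = e^(−0.786×2.410) = 0.1504.
D = 2.666 × (0.7136 − 0.1504) + 0.980 × 0.1504 = 1.501 + 0.1474 = 1.649 mg/L.
DO = C_s − D = 9.65 − 1.649 = 8.001 mg/L.

DO ≈ 8.00 mg/L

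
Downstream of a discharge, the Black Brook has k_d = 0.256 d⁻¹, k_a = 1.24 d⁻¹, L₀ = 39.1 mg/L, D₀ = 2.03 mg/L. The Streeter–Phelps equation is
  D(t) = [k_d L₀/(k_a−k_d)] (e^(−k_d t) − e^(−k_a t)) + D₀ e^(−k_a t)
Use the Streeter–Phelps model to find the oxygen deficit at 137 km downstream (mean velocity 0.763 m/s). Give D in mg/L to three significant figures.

D ≈ 5.36 mg/L

Travel time t = x/v = 137 km / (0.763 m/s) = 137000 m / 0.763 m/s = 179600 s = 2.078 d.
k_d L₀/(k_a−k_d) = 0.256×39.1/(1.24−0.256) = 10.01/0.9840 = 10.17 mg/L.
e^(−k_d t) = e^(−0.256×2.078) = 0.5874; e^(−k_a t) = e^(−1.24×2.078) = 0.07601.
D = 10.17 × (0.5874 − 0.07601) + 2.03 × 0.07601 = 5.202 + 0.1543 = 5.357 mg/L.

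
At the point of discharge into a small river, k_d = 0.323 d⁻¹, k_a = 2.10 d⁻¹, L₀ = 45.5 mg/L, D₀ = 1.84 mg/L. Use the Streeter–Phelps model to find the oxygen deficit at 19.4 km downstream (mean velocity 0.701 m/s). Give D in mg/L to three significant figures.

D ≈ 4.18 mg/L

Travel time t = x/v = 19.4 km / (0.701 m/s) = 19400 m / 0.701 m/s = 27670 s = 0.3203 d.
k_d L₀/(k_a−k_d) = 0.323×45.5/(2.10−0.323) = 14.70/1.777 = 8.270 mg/L.
e^(−k_d t) = e^(−0.323×0.3203) = 0.9017; e^(−k_a t) = e^(−2.10×0.3203) = 0.5104.
D = 8.270 × (0.9017 − 0.5104) + 1.84 × 0.5104 = 3.237 + 0.9391 = 4.176 mg/L.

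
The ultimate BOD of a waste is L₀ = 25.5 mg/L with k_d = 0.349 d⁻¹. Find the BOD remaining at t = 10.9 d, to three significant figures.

L_t = L₀ e^(−k_d t) = 25.5 × e^(−0.349×10.9) = 25.5 × 0.02228 = 0.5681 mg/L.

L ≈ 0.568 mg/L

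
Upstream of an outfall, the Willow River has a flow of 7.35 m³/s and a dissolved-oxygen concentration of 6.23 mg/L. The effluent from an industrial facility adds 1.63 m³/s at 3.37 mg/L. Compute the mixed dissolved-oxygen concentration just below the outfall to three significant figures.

Flow-weighted mixing: C = (Q_r C_r + Q_w C_w)/(Q_r + Q_w)
= (7.35×6.23 + 1.63×3.37)/(7.35 + 1.63) = 51.28/8.980 = 5.711 mg/L.

5.71 mg/L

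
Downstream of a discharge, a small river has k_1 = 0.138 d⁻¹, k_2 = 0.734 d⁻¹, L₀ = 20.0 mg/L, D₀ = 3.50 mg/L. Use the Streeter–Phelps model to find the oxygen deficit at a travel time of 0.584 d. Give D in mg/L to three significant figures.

k_1 L₀/(k_2−k_1) = 0.138×20.0/(0.734−0.138) = 2.760/0.5960 = 4.631 mg/L.
e^(−k_1 t) = e^(−0.138×0.5840) = 0.9226; e^(−k_2 t) = e^(−0.734×0.5840) = 0.6514.
D = 4.631 × (0.9226 − 0.6514) + 3.50 × 0.6514 = 1.256 + 2.280 = 3.536 mg/L.

D ≈ 3.54 mg/L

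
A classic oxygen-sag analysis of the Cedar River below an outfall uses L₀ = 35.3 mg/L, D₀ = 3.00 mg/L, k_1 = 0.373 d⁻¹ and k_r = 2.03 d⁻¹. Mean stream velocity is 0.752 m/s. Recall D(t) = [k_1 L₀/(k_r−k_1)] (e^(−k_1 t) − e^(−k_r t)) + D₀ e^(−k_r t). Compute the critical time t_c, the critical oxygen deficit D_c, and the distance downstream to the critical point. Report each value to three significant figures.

t_c ≈ 0.736 d; D_c ≈ 4.93 mg/L; x_c ≈ 47.8 km

At the critical point dD/dt = 0, so k_1 L₀ e^(−k_1 t) = k_r D. Substituting D(t) from the Streeter–Phelps equation and solving for t gives
t_c = ln[(k_r/k_1)(1 − D₀(k_r−k_1)/(k_1 L₀))] / (k_r−k_1).
Here k_r−k_1 = 1.657 d⁻¹ and 1 − D₀(k_r−k_1)/(k_1 L₀) = 1 − 3.00×1.657/(0.373×35.3) = 0.6225, so
t_c = ln(5.442 × 0.6225) / 1.657 = 1.220 / 1.657 = 0.7364 d.
L(t_c) = L₀ e^(−k_1 t_c) = 35.3 × 0.7598 = 26.82 mg/L, and at the critical point k_r D_c = k_1 L, so D_c = (0.373/2.03) × 26.82 = 4.928 mg/L.
x_c = v t_c = 0.752 m/s × 0.7364 d × 86400 s/d = 47840 m ≈ 47.8 km.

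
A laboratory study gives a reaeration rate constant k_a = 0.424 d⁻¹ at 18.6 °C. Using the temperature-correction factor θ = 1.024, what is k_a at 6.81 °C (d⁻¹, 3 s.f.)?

k_a(T₂) = k_a(T₁) · θ^(T₂−T₁) = 0.424 × 1.024^(6.81−18.6)
= 0.424 × 1.024^-11.8 = 0.424 × 0.7561 = 0.3206 d⁻¹.

k_a ≈ 0.321 d⁻¹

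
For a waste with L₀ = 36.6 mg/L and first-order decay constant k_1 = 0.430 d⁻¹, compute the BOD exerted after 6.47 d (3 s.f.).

y_t = L₀(1 − e^(−k_1 t)) = 36.6 × (1 − e^(−0.430×6.47))
= 36.6 × (1 − 0.06191) = 36.6 × 0.9381 = 34.33 mg/L.

y ≈ 34.3 mg/L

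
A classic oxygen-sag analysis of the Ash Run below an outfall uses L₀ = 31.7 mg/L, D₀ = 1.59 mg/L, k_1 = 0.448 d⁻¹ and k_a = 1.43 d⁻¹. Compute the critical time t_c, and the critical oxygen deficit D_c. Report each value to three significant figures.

t_c ≈ 1.06 d; D_c ≈ 6.17 mg/L

With k_a/k_1 = 3.192 and 1 − D₀(k_a−k_1)/(k_1 L₀) = 0.8901,
t_c = ln(3.192 × 0.8901) / (1.43 − 0.448) = ln(2.841) / 0.9820 = 1.044/0.9820 = 1.063 d.
L(t_c) = L₀ e^(−k_1 t_c) = 31.7 × 0.6210 = 19.69 mg/L, and at the critical point k_a D_c = k_1 L, so D_c = (0.448/1.43) × 19.69 = 6.168 mg/L.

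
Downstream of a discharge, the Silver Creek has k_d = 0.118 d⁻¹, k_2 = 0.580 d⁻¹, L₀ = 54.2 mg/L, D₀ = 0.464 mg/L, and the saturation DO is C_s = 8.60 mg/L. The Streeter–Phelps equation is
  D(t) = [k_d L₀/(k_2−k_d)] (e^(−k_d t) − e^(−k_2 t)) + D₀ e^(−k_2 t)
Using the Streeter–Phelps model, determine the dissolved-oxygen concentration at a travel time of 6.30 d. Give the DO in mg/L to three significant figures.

k_d L₀/(k_2−k_d) = 0.118×54.2/(0.580−0.118) = 6.396/0.4620 = 13.84 mg/L.
e^(−k_d t) = e^(−0.118×6.300) = 0.4755; e^(−k_2 t) = e^(−0.580×6.300) = 0.02589.
D = 13.84 × (0.4755 − 0.02589) + 0.464 × 0.02589 = 6.224 + 0.01201 = 6.236 mg/L.
DO = C_s − D = 8.60 − 6.236 = 2.364 mg/L.

DO ≈ 2.36 mg/L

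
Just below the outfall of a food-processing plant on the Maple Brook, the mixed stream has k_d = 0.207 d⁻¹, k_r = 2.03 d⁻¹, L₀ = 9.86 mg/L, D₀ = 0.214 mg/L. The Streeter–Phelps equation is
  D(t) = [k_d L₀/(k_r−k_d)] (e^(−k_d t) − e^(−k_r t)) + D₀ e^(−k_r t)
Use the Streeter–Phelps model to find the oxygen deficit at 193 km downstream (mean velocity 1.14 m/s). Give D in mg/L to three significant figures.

D ≈ 0.729 mg/L

Travel time t = x/v = 193 km / (1.14 m/s) = 193000 m / 1.14 m/s = 169300 s = 1.959 d.
k_d L₀/(k_r−k_d) = 0.207×9.86/(2.03−0.207) = 2.041/1.823 = 1.120 mg/L.
e^(−k_d t) = e^(−0.207×1.959) = 0.6666; e^(−k_r t) = e^(−2.03×1.959) = 0.01873.
D = 1.120 × (0.6666 − 0.01873) + 0.214 × 0.01873 = 0.7253 + 0.004008 = 0.7293 mg/L.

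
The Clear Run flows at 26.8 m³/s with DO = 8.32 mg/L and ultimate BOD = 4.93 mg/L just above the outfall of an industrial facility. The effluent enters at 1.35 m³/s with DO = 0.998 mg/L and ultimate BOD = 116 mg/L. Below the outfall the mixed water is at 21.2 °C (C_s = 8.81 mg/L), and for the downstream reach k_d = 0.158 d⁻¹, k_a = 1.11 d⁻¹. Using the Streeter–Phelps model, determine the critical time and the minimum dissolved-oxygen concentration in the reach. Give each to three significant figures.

Mixed DO = (26.8×8.32 + 1.35×0.998)/(26.8+1.35) = 224.3/28.15 = 7.969 mg/L.
Mixed L₀ = (26.8×4.93 + 1.35×116)/(28.15) = 288.7/28.15 = 10.26 mg/L.
Initial deficit D₀ = C_s − DO₀ = 8.81 − 7.969 = 0.8411 mg/L.
t_c = (1/0.9520) ln[(1.11/0.158)(1 − 0.8411×0.9520/(0.158×10.26))] = 1.050 × ln(3.554) = 1.332 d.
D_c = (0.158/1.11) × 10.26 × e^(−0.158×1.332) = 0.1423 × 10.26 × 0.8102 = 1.183 mg/L.
Minimum DO = 8.81 − 1.183 = 7.627 mg/L.

t_c ≈ 1.33 d; minimum DO ≈ 7.63 mg/L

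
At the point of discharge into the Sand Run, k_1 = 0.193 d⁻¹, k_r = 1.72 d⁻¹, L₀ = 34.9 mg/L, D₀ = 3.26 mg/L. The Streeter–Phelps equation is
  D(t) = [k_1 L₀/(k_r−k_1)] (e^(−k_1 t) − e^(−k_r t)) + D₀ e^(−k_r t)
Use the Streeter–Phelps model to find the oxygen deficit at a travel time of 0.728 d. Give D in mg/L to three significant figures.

D ≈ 3.50 mg/L

k_1 L₀/(k_r−k_1) = 0.193×34.9/(1.72−0.193) = 6.736/1.527 = 4.411 mg/L.
e^(−k_1 t) = e^(−0.193×0.7280) = 0.8689; e^(−k_r t) = e^(−1.72×0.7280) = 0.2859.
D = 4.411 × (0.8689 − 0.2859) + 3.26 × 0.2859 = 2.572 + 0.9320 = 3.504 mg/L.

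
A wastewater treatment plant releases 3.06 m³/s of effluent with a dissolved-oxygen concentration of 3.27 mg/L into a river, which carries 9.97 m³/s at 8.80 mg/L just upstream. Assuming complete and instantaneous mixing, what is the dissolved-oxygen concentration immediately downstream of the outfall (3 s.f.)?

Flow-weighted mixing: C = (Q_r C_r + Q_w C_w)/(Q_r + Q_w)
= (9.97×8.80 + 3.06×3.27)/(9.97 + 3.06) = 97.74/13.03 = 7.501 mg/L.

7.50 mg/L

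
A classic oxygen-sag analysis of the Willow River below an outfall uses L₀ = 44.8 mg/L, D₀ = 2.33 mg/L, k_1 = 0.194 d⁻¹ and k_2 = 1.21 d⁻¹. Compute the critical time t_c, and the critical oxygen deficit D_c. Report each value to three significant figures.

At the critical point dD/dt = 0, so k_1 L₀ e^(−k_1 t) = k_2 D. Substituting D(t) from the Streeter–Phelps equation and solving for t gives
t_c = ln[(k_2/k_1)(1 − D₀(k_2−k_1)/(k_1 L₀))] / (k_2−k_1).
Here k_2−k_1 = 1.016 d⁻¹ and 1 − D₀(k_2−k_1)/(k_1 L₀) = 1 − 2.33×1.016/(0.194×44.8) = 0.7276, so
t_c = ln(6.237 × 0.7276) / 1.016 = 1.513 / 1.016 = 1.489 d.
D_c = (k_1/k_2) L₀ e^(−k_1 t_c) = (0.194/1.21) × 44.8 × e^(−0.194×1.489) = 0.1603 × 44.8 × 0.7492 = 5.381 mg/L.

t_c ≈ 1.49 d; D_c ≈ 5.38 mg/L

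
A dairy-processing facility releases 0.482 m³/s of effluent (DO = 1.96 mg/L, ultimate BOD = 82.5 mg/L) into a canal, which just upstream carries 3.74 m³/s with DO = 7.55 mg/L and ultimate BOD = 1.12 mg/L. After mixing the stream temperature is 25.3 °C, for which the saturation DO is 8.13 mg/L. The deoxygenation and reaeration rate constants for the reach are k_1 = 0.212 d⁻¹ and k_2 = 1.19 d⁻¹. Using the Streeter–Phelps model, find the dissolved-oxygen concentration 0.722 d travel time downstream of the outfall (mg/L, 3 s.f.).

DO ≈ 6.63 mg/L

Mixed DO = (3.74×7.55 + 0.482×1.96)/(3.74+0.482) = 29.18/4.222 = 6.912 mg/L.
Mixed L₀ = (3.74×1.12 + 0.482×82.5)/(4.222) = 43.95/4.222 = 10.41 mg/L.
Initial deficit D₀ = C_s − DO₀ = 8.13 − 6.912 = 1.218 mg/L.
D(0.722) = [0.212×10.41/(1.19−0.212)](e^(−0.212×0.722) − e^(−1.19×0.722)) + 1.218 e^(−1.19×0.722)
= 2.257 × (0.8581 − 0.4235) + 1.218 × 0.4235 = 1.497 mg/L.
DO = 8.13 − 1.497 = 6.633 mg/L.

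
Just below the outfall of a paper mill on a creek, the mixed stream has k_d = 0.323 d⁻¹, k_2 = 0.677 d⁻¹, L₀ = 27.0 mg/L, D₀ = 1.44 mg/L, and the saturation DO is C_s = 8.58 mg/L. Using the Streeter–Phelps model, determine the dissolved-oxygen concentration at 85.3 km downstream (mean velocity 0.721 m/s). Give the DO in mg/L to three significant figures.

Travel time t = x/v = 85.3 km / (0.721 m/s) = 85300 m / 0.721 m/s = 118300 s = 1.369 d.
k_d L₀/(k_2−k_d) = 0.323×27.0/(0.677−0.323) = 8.721/0.3540 = 24.64 mg/L.
e^(−k_d t) = e^(−0.323×1.369) = 0.6426; e^(−k_2 t) = e^(−0.677×1.369) = 0.3957.
D = 24.64 × (0.6426 − 0.3957) + 1.44 × 0.3957 = 6.081 + 0.5699 = 6.651 mg/L.
DO = C_s − D = 8.58 − 6.651 = 1.929 mg/L.

DO ≈ 1.93 mg/L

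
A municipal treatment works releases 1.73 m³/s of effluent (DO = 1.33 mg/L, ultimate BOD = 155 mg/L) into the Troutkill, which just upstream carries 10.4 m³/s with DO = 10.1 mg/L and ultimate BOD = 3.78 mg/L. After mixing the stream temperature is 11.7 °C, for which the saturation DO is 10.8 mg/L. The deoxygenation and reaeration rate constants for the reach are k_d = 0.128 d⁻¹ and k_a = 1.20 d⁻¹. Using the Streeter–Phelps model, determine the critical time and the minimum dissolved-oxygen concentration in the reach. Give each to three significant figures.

Mixed DO = (10.4×10.1 + 1.73×1.33)/(10.4+1.73) = 107.3/12.13 = 8.849 mg/L.
Mixed L₀ = (10.4×3.78 + 1.73×155)/(12.13) = 307.5/12.13 = 25.35 mg/L.
Initial deficit D₀ = C_s − DO₀ = 10.8 − 8.849 = 1.951 mg/L.
t_c = (1/1.072) ln[(1.20/0.128)(1 − 1.951×1.072/(0.128×25.35))] = 0.9328 × ln(3.332) = 1.123 d.
D_c = (0.128/1.20) × 25.35 × e^(−0.128×1.123) = 0.1067 × 25.35 × 0.8661 = 2.342 mg/L.
Minimum DO = 10.8 − 2.342 = 8.458 mg/L.

t_c ≈ 1.12 d; minimum DO ≈ 8.46 mg/L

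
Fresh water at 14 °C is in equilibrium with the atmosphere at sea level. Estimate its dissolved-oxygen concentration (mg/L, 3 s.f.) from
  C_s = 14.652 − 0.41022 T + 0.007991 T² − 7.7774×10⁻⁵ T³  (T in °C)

C_s = 14.652 − 0.41022×14 + 0.007991×14² − 7.7774×10⁻⁵×14³ = 10.26 mg/L.

C_s ≈ 10.3 mg/L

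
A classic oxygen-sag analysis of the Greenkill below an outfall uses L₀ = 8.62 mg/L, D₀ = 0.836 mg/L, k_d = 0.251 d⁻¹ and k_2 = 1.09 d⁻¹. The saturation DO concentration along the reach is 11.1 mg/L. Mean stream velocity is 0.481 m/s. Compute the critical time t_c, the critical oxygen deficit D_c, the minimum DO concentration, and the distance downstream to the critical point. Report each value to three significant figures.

With k_2/k_d = 4.343 and 1 − D₀(k_2−k_d)/(k_d L₀) = 0.6758,
t_c = ln(4.343 × 0.6758) / (1.09 − 0.251) = ln(2.935) / 0.8390 = 1.077/0.8390 = 1.283 d.
L(t_c) = L₀ e^(−k_d t_c) = 8.62 × 0.7246 = 6.246 mg/L, and at the critical point k_2 D_c = k_d L, so D_c = (0.251/1.09) × 6.246 = 1.438 mg/L.
Minimum DO = C_s − D_c = 11.1 − 1.438 = 9.662 mg/L.
x_c = v t_c = 0.481 m/s × 1.283 d × 86400 s/d = 53330 m ≈ 53.3 km.

t_c ≈ 1.28 d; D_c ≈ 1.44 mg/L; min DO ≈ 9.66 mg/L; x_c ≈ 53.3 km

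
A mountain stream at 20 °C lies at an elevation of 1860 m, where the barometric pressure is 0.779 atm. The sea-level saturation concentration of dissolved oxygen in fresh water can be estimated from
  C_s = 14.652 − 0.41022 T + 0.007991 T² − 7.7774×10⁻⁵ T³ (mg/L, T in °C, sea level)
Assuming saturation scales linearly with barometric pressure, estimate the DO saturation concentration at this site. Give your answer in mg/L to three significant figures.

At sea level: C_s = 14.652 − 0.41022×20 + 0.007991×20² − 7.7774×10⁻⁵×20³ = 9.022 mg/L.
Pressure correction: C_s' = 9.022 × 0.779 = 7.028 mg/L.

C_s ≈ 7.03 mg/L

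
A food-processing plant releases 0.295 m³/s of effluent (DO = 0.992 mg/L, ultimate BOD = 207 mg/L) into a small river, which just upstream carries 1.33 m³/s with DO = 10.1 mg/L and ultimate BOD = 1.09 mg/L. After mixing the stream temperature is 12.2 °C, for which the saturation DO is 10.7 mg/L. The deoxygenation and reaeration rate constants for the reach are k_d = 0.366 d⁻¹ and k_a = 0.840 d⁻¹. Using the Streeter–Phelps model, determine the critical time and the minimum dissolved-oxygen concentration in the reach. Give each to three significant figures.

Mixed DO = (1.33×10.1 + 0.295×0.992)/(1.33+0.295) = 13.73/1.625 = 8.447 mg/L.
Mixed L₀ = (1.33×1.09 + 0.295×207)/(1.625) = 62.51/1.625 = 38.47 mg/L.
Initial deficit D₀ = C_s − DO₀ = 10.7 − 8.447 = 2.253 mg/L.
t_c = (1/0.4740) ln[(0.840/0.366)(1 − 2.253×0.4740/(0.366×38.47))] = 2.110 × ln(2.121) = 1.586 d.
D_c = (0.366/0.840) × 38.47 × e^(−0.366×1.586) = 0.4357 × 38.47 × 0.5596 = 9.380 mg/L.
Minimum DO = 10.7 − 9.380 = 1.320 mg/L.

t_c ≈ 1.59 d; minimum DO ≈ 1.32 mg/L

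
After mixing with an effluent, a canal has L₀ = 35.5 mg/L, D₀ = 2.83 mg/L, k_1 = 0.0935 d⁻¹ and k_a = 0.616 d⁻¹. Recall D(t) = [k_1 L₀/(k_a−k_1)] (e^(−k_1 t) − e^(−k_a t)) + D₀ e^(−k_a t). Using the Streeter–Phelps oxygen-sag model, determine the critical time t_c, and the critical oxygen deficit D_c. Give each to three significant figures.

With k_a/k_1 = 6.588 and 1 − D₀(k_a−k_1)/(k_1 L₀) = 0.5545,
t_c = ln(6.588 × 0.5545) / (0.616 − 0.0935) = ln(3.653) / 0.5225 = 1.296/0.5225 = 2.480 d.
D_c = (k_1/k_a) L₀ e^(−k_1 t_c) = (0.0935/0.616) × 35.5 × e^(−0.0935×2.480) = 0.1518 × 35.5 × 0.7931 = 4.273 mg/L.

t_c ≈ 2.48 d; D_c ≈ 4.27 mg/L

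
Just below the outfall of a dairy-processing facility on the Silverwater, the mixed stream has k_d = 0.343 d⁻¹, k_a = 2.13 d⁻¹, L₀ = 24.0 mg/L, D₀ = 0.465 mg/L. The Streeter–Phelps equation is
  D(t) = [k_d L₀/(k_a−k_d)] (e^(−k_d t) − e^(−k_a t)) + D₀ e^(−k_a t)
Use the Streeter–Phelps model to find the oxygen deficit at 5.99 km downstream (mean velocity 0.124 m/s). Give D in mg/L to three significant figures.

Travel time t = x/v = 5.99 km / (0.124 m/s) = 5990 m / 0.124 m/s = 48310 s = 0.5591 d.
k_d L₀/(k_a−k_d) = 0.343×24.0/(2.13−0.343) = 8.232/1.787 = 4.607 mg/L.
e^(−k_d t) = e^(−0.343×0.5591) = 0.8255; e^(−k_a t) = e^(−2.13×0.5591) = 0.3040.
D = 4.607 × (0.8255 − 0.3040) + 0.465 × 0.3040 = 2.403 + 0.1413 = 2.544 mg/L.

D ≈ 2.54 mg/L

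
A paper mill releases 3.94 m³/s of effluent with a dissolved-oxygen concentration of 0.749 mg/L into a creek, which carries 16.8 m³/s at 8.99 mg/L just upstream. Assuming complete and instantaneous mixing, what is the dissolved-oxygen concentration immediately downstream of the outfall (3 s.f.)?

Flow-weighted mixing: C = (Q_r C_r + Q_w C_w)/(Q_r + Q_w)
= (16.8×8.99 + 3.94×0.749)/(16.8 + 3.94) = 154.0/20.74 = 7.424 mg/L.

7.42 mg/L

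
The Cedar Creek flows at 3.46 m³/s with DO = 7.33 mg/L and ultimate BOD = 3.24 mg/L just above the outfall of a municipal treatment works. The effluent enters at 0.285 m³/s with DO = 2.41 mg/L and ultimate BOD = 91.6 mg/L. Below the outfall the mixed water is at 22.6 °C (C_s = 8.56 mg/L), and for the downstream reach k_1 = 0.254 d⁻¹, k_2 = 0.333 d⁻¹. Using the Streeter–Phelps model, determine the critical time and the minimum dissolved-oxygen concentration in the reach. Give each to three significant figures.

t_c ≈ 2.78 d; minimum DO ≈ 4.81 mg/L

Mixed DO = (3.46×7.33 + 0.285×2.41)/(3.46+0.285) = 26.05/3.745 = 6.956 mg/L.
Mixed L₀ = (3.46×3.24 + 0.285×91.6)/(3.745) = 37.32/3.745 = 9.964 mg/L.
Initial deficit D₀ = C_s − DO₀ = 8.56 − 6.956 = 1.604 mg/L.
t_c = (1/0.07900) ln[(0.333/0.254)(1 − 1.604×0.07900/(0.254×9.964))] = 12.66 × ln(1.245) = 2.778 d.
D_c = (0.254/0.333) × 9.964 × e^(−0.254×2.778) = 0.7628 × 9.964 × 0.4939 = 3.754 mg/L.
Minimum DO = 8.56 − 3.754 = 4.806 mg/L.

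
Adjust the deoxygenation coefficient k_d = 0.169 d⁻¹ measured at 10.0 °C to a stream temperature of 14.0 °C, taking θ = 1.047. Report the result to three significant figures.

k_d ≈ 0.203 d⁻¹

k_d(T₂) = k_d(T₁) · θ^(T₂−T₁) = 0.169 × 1.047^(14.0−10.0)
= 0.169 × 1.047^4.00 = 0.169 × 1.202 = 0.2031 d⁻¹.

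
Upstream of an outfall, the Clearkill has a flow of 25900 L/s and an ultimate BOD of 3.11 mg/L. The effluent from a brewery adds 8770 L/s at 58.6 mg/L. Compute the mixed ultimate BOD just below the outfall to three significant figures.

Flow-weighted mixing: C = (Q_r C_r + Q_w C_w)/(Q_r + Q_w)
= (25900×3.11 + 8770×58.6)/(25900 + 8770) = 594500/34670 = 17.15 mg/L.

17.1 mg/L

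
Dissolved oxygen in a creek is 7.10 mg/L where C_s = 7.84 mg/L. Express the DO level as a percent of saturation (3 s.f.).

90.6 % saturation

% saturation = C/C_s × 100 = 7.10/7.84 × 100 = 90.6 %.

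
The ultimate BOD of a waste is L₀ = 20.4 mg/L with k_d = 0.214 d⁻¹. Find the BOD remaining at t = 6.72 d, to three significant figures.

L ≈ 4.84 mg/L

L_t = L₀ e^(−k_d t) = 20.4 × e^(−0.214×6.72) = 20.4 × 0.2374 = 4.843 mg/L.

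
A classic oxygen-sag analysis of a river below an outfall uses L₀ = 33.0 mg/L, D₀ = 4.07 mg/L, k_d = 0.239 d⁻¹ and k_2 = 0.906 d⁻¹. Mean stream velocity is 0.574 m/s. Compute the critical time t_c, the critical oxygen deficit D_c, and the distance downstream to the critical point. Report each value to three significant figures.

t_c ≈ 1.37 d; D_c ≈ 6.28 mg/L; x_c ≈ 67.7 km

At the critical point dD/dt = 0, so k_d L₀ e^(−k_d t) = k_2 D. Substituting D(t) from the Streeter–Phelps equation and solving for t gives
t_c = ln[(k_2/k_d)(1 − D₀(k_2−k_d)/(k_d L₀))] / (k_2−k_d).
Here k_2−k_d = 0.6670 d⁻¹ and 1 − D₀(k_2−k_d)/(k_d L₀) = 1 − 4.07×0.6670/(0.239×33.0) = 0.6558, so
t_c = ln(3.791 × 0.6558) / 0.6670 = 0.9107 / 0.6670 = 1.365 d.
L(t_c) = L₀ e^(−k_d t_c) = 33.0 × 0.7216 = 23.81 mg/L, and at the critical point k_2 D_c = k_d L, so D_c = (0.239/0.906) × 23.81 = 6.282 mg/L.
x_c = v t_c = 0.574 m/s × 1.365 d × 86400 s/d = 67710 m ≈ 67.7 km.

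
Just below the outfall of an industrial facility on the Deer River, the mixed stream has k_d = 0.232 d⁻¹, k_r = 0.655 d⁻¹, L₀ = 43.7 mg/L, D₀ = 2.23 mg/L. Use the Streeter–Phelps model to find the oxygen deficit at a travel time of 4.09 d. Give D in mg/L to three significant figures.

k_d L₀/(k_r−k_d) = 0.232×43.7/(0.655−0.232) = 10.14/0.4230 = 23.97 mg/L.
e^(−k_d t) = e^(−0.232×4.090) = 0.3872; e^(−k_r t) = e^(−0.655×4.090) = 0.06864.
D = 23.97 × (0.3872 − 0.06864) + 2.23 × 0.06864 = 7.635 + 0.1531 = 7.788 mg/L.

D ≈ 7.79 mg/L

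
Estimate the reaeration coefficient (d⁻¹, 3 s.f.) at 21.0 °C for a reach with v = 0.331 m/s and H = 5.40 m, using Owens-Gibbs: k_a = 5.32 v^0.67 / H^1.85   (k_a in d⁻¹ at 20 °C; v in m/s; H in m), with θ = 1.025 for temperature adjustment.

k_a(20) = 5.32 × 0.331^0.67 / 5.40^1.85 = 5.32 × 0.4767 / 22.64 = 0.1120 d⁻¹.
k_a(21.0) = 0.1120 × 1.025^(21.0−20) = 0.1120 × 1.025 = 0.1148 d⁻¹.

k_a ≈ 0.115 d⁻¹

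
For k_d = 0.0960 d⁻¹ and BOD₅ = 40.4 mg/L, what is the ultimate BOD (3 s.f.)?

L₀ ≈ 106 mg/L

BOD₅ = L₀(1 − e^(−5k_d)) ⇒ L₀ = BOD₅ / (1 − e^(−5×0.0960))
= 40.4 / (1 − 0.6188) = 40.4 / 0.3812 = 106.0 mg/L.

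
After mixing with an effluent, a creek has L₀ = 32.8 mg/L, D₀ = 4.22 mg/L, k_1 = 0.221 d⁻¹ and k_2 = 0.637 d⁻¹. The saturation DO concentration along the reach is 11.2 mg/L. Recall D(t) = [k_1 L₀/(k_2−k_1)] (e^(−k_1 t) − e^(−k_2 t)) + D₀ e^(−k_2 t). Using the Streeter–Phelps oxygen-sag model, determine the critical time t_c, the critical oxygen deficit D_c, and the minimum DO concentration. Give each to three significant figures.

t_c ≈ 1.88 d; D_c ≈ 7.51 mg/L; min DO ≈ 3.69 mg/L

t_c = [1/(k_2−k_1)] ln[(k_2/k_1)(1 − D₀(k_2−k_1)/(k_1 L₀))]
= [1/(0.637−0.221)] ln[(0.637/0.221)(1 − 4.22×0.4160/(0.221×32.8))]
= (1/0.4160) ln[2.882 × 0.7578] = 2.404 × ln(2.184) = 2.404 × 0.7813 = 1.878 d.
L(t_c) = L₀ e^(−k_1 t_c) = 32.8 × 0.6603 = 21.66 mg/L, and at the critical point k_2 D_c = k_1 L, so D_c = (0.221/0.637) × 21.66 = 7.514 mg/L.
Minimum DO = C_s − D_c = 11.2 − 7.514 = 3.686 mg/L.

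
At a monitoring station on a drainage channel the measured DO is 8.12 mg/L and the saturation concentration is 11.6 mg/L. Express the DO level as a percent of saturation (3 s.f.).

70.0 % saturation

% saturation = C/C_s × 100 = 8.12/11.6 × 100 = 70.0 %.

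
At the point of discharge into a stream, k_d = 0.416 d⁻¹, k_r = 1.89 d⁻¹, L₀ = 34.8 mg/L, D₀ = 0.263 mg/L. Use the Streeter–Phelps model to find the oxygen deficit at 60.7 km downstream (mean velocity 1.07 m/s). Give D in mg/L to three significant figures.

Travel time t = x/v = 60.7 km / (1.07 m/s) = 60700 m / 1.07 m/s = 56730 s = 0.6566 d.
k_d L₀/(k_r−k_d) = 0.416×34.8/(1.89−0.416) = 14.48/1.474 = 9.821 mg/L.
e^(−k_d t) = e^(−0.416×0.6566) = 0.7610; e^(−k_r t) = e^(−1.89×0.6566) = 0.2891.
D = 9.821 × (0.7610 − 0.2891) + 0.263 × 0.2891 = 4.635 + 0.07604 = 4.711 mg/L.

D ≈ 4.71 mg/L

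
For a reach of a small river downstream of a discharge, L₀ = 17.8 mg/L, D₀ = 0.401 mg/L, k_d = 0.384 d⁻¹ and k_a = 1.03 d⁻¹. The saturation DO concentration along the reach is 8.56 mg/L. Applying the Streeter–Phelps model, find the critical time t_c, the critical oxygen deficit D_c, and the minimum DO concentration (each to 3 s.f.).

t_c ≈ 1.47 d; D_c ≈ 3.78 mg/L; min DO ≈ 4.78 mg/L

With k_a/k_d = 2.682 and 1 − D₀(k_a−k_d)/(k_d L₀) = 0.9621,
t_c = ln(2.682 × 0.9621) / (1.03 − 0.384) = ln(2.581) / 0.6460 = 0.9480/0.6460 = 1.468 d.
L(t_c) = L₀ e^(−k_d t_c) = 17.8 × 0.5692 = 10.13 mg/L, and at the critical point k_a D_c = k_d L, so D_c = (0.384/1.03) × 10.13 = 3.777 mg/L.
Minimum DO = C_s − D_c = 8.56 − 3.777 = 4.783 mg/L.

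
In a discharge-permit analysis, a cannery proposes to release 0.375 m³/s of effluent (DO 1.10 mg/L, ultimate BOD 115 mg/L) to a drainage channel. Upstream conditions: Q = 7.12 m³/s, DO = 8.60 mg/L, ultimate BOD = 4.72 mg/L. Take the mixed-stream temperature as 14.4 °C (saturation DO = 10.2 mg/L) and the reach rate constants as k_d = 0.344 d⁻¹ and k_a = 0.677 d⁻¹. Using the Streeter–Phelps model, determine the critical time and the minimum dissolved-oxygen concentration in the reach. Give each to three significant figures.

Mixed DO = (7.12×8.60 + 0.375×1.10)/(7.12+0.375) = 61.64/7.495 = 8.225 mg/L.
Mixed L₀ = (7.12×4.72 + 0.375×115)/(7.495) = 76.73/7.495 = 10.24 mg/L.
Initial deficit D₀ = C_s − DO₀ = 10.2 − 8.225 = 1.975 mg/L.
t_c = (1/0.3330) ln[(0.677/0.344)(1 − 1.975×0.3330/(0.344×10.24))] = 3.003 × ln(1.600) = 1.412 d.
D_c = (0.344/0.677) × 10.24 × e^(−0.344×1.412) = 0.5081 × 10.24 × 0.6152 = 3.200 mg/L.
Minimum DO = 10.2 − 3.200 = 7.000 mg/L.

t_c ≈ 1.41 d; minimum DO ≈ 7.00 mg/L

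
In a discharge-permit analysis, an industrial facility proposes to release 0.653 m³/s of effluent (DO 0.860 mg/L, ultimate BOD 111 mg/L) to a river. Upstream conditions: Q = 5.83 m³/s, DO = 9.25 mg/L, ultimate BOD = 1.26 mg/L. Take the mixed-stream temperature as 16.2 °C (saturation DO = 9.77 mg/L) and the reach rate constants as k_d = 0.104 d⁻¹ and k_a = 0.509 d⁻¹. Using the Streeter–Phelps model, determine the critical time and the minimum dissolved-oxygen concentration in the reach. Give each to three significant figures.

t_c ≈ 2.53 d; minimum DO ≈ 7.84 mg/L

Mixed DO = (5.83×9.25 + 0.653×0.860)/(5.83+0.653) = 54.49/6.483 = 8.405 mg/L.
Mixed L₀ = (5.83×1.26 + 0.653×111)/(6.483) = 79.83/6.483 = 12.31 mg/L.
Initial deficit D₀ = C_s − DO₀ = 9.77 − 8.405 = 1.365 mg/L.
t_c = (1/0.4050) ln[(0.509/0.104)(1 − 1.365×0.4050/(0.104×12.31))] = 2.469 × ln(2.781) = 2.526 d.
D_c = (0.104/0.509) × 12.31 × e^(−0.104×2.526) = 0.2043 × 12.31 × 0.7690 = 1.935 mg/L.
Minimum DO = 9.77 − 1.935 = 7.835 mg/L.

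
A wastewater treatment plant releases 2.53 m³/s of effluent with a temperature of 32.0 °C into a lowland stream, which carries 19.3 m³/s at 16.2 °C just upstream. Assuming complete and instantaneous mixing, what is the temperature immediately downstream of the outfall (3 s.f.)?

Flow-weighted mixing: C = (Q_r C_r + Q_w C_w)/(Q_r + Q_w)
= (19.3×16.2 + 2.53×32.0)/(19.3 + 2.53) = 393.6/21.83 = 18.03 °C.

18.0 °C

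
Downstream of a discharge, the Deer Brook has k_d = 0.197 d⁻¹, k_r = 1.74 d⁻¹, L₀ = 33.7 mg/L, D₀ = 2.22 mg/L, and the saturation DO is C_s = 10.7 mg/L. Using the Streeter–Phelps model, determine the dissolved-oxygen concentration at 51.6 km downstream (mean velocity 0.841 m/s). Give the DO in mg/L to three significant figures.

Travel time t = x/v = 51.6 km / (0.841 m/s) = 51600 m / 0.841 m/s = 61360 s = 0.7101 d.
k_d L₀/(k_r−k_d) = 0.197×33.7/(1.74−0.197) = 6.639/1.543 = 4.303 mg/L.
e^(−k_d t) = e^(−0.197×0.7101) = 0.8694; e^(−k_r t) = e^(−1.74×0.7101) = 0.2907.
D = 4.303 × (0.8694 − 0.2907) + 2.22 × 0.2907 = 2.490 + 0.6452 = 3.136 mg/L.
DO = C_s − D = 10.7 − 3.136 = 7.564 mg/L.

DO ≈ 7.56 mg/L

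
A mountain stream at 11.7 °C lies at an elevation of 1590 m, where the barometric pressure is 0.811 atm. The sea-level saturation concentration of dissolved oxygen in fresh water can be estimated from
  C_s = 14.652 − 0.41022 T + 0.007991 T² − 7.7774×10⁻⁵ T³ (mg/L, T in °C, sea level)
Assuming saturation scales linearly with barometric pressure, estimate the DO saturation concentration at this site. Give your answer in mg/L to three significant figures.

At sea level: C_s = 14.652 − 0.41022×11.7 + 0.007991×11.7² − 7.7774×10⁻⁵×11.7³ = 10.82 mg/L.
Pressure correction: C_s' = 10.82 × 0.811 = 8.776 mg/L.

C_s ≈ 8.78 mg/L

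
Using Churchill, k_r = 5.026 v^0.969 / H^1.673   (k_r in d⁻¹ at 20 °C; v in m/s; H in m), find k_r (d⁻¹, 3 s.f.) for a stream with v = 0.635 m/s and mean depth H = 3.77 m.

k_r ≈ 0.351 d⁻¹

k_r = 5.026 × 0.635^0.969 / 3.77^1.673 = 5.026 × 0.6440 / 9.209 = 0.3515 d⁻¹.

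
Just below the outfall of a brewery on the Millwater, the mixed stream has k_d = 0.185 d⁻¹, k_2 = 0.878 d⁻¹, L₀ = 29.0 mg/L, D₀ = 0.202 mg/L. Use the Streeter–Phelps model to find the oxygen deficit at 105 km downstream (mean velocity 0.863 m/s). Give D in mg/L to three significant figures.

Travel time t = x/v = 105 km / (0.863 m/s) = 105000 m / 0.863 m/s = 121700 s = 1.408 d.
k_d L₀/(k_2−k_d) = 0.185×29.0/(0.878−0.185) = 5.365/0.6930 = 7.742 mg/L.
e^(−k_d t) = e^(−0.185×1.408) = 0.7707; e^(−k_2 t) = e^(−0.878×1.408) = 0.2904.
D = 7.742 × (0.7707 − 0.2904) + 0.202 × 0.2904 = 3.718 + 0.05867 = 3.776 mg/L.

D ≈ 3.78 mg/L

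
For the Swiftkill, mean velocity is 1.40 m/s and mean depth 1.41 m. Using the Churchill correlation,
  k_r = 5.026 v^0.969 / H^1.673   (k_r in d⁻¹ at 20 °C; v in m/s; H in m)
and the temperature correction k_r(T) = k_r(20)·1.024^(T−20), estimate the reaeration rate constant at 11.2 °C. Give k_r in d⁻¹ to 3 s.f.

k_r(20) = 5.026 × 1.40^0.969 / 1.41^1.673 = 5.026 × 1.385 / 1.777 = 3.919 d⁻¹.
k_r(11.2) = 3.919 × 1.024^(11.2−20) = 3.919 × 0.8116 = 3.181 d⁻¹.

k_r ≈ 3.18 d⁻¹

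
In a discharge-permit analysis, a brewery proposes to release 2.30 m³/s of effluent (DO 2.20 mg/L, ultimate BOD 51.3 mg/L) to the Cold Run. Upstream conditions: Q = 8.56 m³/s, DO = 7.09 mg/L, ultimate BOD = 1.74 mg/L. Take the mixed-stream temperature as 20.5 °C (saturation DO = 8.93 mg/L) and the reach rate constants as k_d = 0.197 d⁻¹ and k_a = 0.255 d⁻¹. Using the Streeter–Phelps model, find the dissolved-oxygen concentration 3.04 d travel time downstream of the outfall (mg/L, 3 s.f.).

DO ≈ 3.91 mg/L

Mixed DO = (8.56×7.09 + 2.30×2.20)/(8.56+2.30) = 65.75/10.86 = 6.054 mg/L.
Mixed L₀ = (8.56×1.74 + 2.30×51.3)/(10.86) = 132.9/10.86 = 12.24 mg/L.
Initial deficit D₀ = C_s − DO₀ = 8.93 − 6.054 = 2.876 mg/L.
D(3.04) = [0.197×12.24/(0.255−0.197)](e^(−0.197×3.04) − e^(−0.255×3.04)) + 2.876 e^(−0.255×3.04)
= 41.56 × (0.5494 − 0.4606) + 2.876 × 0.4606 = 5.016 mg/L.
DO = 8.93 − 5.016 = 3.914 mg/L.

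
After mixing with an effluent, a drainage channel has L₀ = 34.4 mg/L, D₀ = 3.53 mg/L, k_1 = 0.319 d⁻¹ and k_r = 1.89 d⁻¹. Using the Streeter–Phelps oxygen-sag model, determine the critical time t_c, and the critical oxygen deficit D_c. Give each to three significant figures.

With k_r/k_1 = 5.925 and 1 − D₀(k_r−k_1)/(k_1 L₀) = 0.4946,
t_c = ln(5.925 × 0.4946) / (1.89 − 0.319) = ln(2.931) / 1.571 = 1.075/1.571 = 0.6844 d.
D_c = (k_1/k_r) L₀ e^(−k_1 t_c) = (0.319/1.89) × 34.4 × e^(−0.319×0.6844) = 0.1688 × 34.4 × 0.8039 = 4.667 mg/L.

t_c ≈ 0.684 d; D_c ≈ 4.67 mg/L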